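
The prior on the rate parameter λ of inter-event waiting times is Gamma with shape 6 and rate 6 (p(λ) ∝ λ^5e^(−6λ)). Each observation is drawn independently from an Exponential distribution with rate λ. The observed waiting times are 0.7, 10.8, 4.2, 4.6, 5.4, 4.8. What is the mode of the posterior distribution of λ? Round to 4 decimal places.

The Exponential(rate=λ) likelihood is ∝ λ^n e^(−λΣtᵢ). Here n = 6 and Σtᵢ = 0.7 + 10.8 + 4.2 + 4.6 + 5.4 + 4.8 = 30.5.
Posterior ∝ λ^5e^(−6λ) · λ^6e^(−30.5λ) = λ^11e^(−36.5λ), i.e. Gamma(12, 36.5).
Mode = (a−1)/b = 11/36.5 ≈ 0.3014.

λ̂_MAP = 0.3014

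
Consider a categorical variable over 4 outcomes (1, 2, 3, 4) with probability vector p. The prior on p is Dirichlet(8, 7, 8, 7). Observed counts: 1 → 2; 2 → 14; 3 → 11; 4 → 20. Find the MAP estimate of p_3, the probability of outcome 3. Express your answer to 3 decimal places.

MAP estimate: 0.247

The posterior is Dirichlet(αᵢ + nᵢ) = Dirichlet(10, 21, 19, 27).
For a Dirichlet(a₁,…,a_K) with all aᵢ > 1, the mode has j-th component (aⱼ − 1)/(Σaᵢ − K).
Here Σaᵢ = 77 and K = 4, so p_3 = (19 − 1)/(77 − 4) = 18/73 ≈ 0.247.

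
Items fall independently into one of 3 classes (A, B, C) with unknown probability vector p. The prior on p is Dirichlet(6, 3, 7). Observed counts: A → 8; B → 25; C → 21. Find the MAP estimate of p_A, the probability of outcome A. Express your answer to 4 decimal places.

MAP estimate of p_A = 0.1940

The posterior is Dirichlet(αᵢ + nᵢ) = Dirichlet(14, 28, 28).
For a Dirichlet(a₁,…,a_K) with all aᵢ > 1, the mode has j-th component (aⱼ − 1)/(Σaᵢ − K).
Here Σaᵢ = 70 and K = 3, so p_A = (14 − 1)/(70 − 3) = 13/67 ≈ 0.1940.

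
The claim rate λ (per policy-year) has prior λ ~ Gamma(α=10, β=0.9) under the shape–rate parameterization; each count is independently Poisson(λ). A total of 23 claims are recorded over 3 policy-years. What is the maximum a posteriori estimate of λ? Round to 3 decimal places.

Σxᵢ = 23, n = 3.
Posterior ∝ λ^9e^(−0.9λ) · λ^23e^(−3λ) = λ^32e^(−3.9λ), i.e. Gamma(shape=33, rate=3.9).
The mode of a Gamma(a, b) with a ≥ 1 (shape–rate) is (a−1)/b = 32/3.9 ≈ 8.205.

λ̂_MAP = 8.205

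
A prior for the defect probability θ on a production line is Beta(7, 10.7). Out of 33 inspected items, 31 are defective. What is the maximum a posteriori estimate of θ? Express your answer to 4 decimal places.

Prior: Beta(7, 10.7).
Data: 31 successes in 33 trials. The binomial likelihood contributes θ^31(1−θ)^2, so the posterior is Beta(7+31, 10.7+2) = Beta(38, 12.7).
For Beta(a, b) with a, b > 1 the mode is (a−1)/(a+b−2) = 37/48.7 ≈ 0.7598.

θ̂_MAP = 0.7598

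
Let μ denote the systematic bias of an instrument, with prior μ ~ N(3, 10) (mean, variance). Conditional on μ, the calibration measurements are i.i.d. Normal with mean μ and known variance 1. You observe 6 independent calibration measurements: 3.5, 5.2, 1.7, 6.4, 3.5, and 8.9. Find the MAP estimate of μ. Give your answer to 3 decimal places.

μ̂_MAP = 4.836

n = 6; x̄ = (3.5 + 5.2 + 1.7 + 6.4 + 3.5 + 8.9)/6 = 29.2/6 = 73/15 ≈ 4.8667.
For a Normal prior and Normal likelihood with known variance, the posterior is Normal; its mode equals its mean, the precision-weighted average.
Prior precision 1/σ₀² = 1/10 = 0.1; data precision n/σ² = 6/1 = 6.
μ̂ = (0.1·3 + 6·(73/15)) / (0.1 + 6) = 29.5/6.1 = 295/61 ≈ 4.836.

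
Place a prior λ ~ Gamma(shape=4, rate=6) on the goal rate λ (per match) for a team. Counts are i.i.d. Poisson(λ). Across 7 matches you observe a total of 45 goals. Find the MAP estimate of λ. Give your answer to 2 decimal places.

Σxᵢ = 45, n = 7.
Posterior ∝ λ^3e^(−6λ) · λ^45e^(−7λ) = λ^48e^(−13λ), i.e. Gamma(shape=49, rate=13).
The mode of a Gamma(a, b) with a ≥ 1 (shape–rate) is (a−1)/b = 48/13 ≈ 3.69.

λ̂_MAP = 3.69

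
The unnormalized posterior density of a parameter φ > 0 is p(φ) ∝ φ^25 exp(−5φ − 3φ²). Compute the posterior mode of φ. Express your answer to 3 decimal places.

φ̂_MAP = 1.667

ℓ'(φ) = 25/φ − 5 − 6φ. Setting this to zero and multiplying by φ: 6φ² + 5φ − 25 = 0.
φ = (−5 + √(5² + 4·6·25)) / (2·6) = (−5 + √625) / 12 = (−5 + 25)/12 = 5/3.
ℓ''(φ) = −25/φ² − 6 < 0, confirming a maximum.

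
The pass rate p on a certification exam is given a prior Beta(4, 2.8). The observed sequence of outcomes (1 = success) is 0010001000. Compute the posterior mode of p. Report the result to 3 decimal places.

p̂_MAP = 0.338

Prior: Beta(4, 2.8).
Data: 2 successes in 10 trials (from the sequence). The binomial likelihood contributes p^2(1−p)^8, so the posterior is Beta(4+2, 2.8+8) = Beta(6, 10.8).
For Beta(a, b) with a, b > 1 the mode is (a−1)/(a+b−2) = 5/14.8 ≈ 0.338.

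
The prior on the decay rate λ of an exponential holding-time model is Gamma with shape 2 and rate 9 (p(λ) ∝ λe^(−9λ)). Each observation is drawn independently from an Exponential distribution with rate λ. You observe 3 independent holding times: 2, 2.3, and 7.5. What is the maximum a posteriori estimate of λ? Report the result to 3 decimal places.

λ̂_MAP = 0.192

The Exponential(rate=λ) likelihood is ∝ λ^n e^(−λΣtᵢ). Here n = 3 and Σtᵢ = 2 + 2.3 + 7.5 = 11.8.
Posterior ∝ λe^(−9λ) · λ^3e^(−11.8λ) = λ^4e^(−20.8λ), i.e. Gamma(5, 20.8).
Mode = (a−1)/b = 4/20.8 ≈ 0.192.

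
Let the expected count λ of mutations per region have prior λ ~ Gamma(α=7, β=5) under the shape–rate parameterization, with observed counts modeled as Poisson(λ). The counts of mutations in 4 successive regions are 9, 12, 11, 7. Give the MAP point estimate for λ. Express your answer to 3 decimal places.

λ̂_MAP = 5.000

Σxᵢ = 9+12+11+7 = 39, with n = 4.
Posterior ∝ λ^6e^(−5λ) · λ^39e^(−4λ) = λ^45e^(−9λ), i.e. Gamma(shape=46, rate=9).
The mode of a Gamma(a, b) with a ≥ 1 (shape–rate) is (a−1)/b = 45/9 ≈ 5.000.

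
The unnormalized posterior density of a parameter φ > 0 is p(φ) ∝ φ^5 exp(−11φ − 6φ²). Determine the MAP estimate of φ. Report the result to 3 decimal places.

φ̂_MAP = 0.333

ℓ'(φ) = 5/φ − 11 − 12φ. Setting this to zero and multiplying by φ: 12φ² + 11φ − 5 = 0.
φ = (−11 + √(11² + 4·12·5)) / (2·12) = (−11 + √361) / 24 = (−11 + 19)/24 = 1/3.
ℓ''(φ) = −5/φ² − 12 < 0, confirming a maximum.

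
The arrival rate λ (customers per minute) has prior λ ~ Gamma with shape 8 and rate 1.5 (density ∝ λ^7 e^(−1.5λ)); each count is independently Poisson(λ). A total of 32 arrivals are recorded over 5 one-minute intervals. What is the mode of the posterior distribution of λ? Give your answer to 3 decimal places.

λ̂_MAP = 6.000

Σxᵢ = 32, n = 5.
Posterior ∝ λ^7e^(−1.5λ) · λ^32e^(−5λ) = λ^39e^(−6.5λ), i.e. Gamma(shape=40, rate=6.5).
The mode of a Gamma(a, b) with a ≥ 1 (shape–rate) is (a−1)/b = 39/6.5 ≈ 6.000.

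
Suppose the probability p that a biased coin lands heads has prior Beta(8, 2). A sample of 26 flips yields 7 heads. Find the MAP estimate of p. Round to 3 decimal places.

Prior: Beta(8, 2).
Data: 7 successes in 26 trials. The binomial likelihood contributes p^7(1−p)^19, so the posterior is Beta(8+7, 2+19) = Beta(15, 21).
For Beta(a, b) with a, b > 1 the mode is (a−1)/(a+b−2) = 14/34 ≈ 0.412.

p̂_MAP = 0.412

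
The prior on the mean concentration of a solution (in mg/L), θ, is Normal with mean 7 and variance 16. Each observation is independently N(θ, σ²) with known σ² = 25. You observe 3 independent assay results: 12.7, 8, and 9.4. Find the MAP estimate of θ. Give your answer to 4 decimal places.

n = 3; x̄ = (12.7 + 8 + 9.4)/3 = 30.1/3 = 301/30 ≈ 10.0333.
For a Normal prior and Normal likelihood with known variance, the posterior is Normal; its mode equals its mean, the precision-weighted average.
Prior precision 1/σ₀² = 1/16 = 0.0625; data precision n/σ² = 3/25 = 0.12.
θ̂ = (0.0625·7 + 0.12·(301/30)) / (0.0625 + 0.12) = 1.6415/0.1825 = 3283/365 ≈ 8.9945.

θ̂_MAP = 8.9945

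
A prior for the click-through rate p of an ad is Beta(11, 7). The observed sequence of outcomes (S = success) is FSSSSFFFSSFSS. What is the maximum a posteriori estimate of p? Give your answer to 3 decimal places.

Prior: Beta(11, 7).
Data: 8 successes in 13 trials (from the sequence). The binomial likelihood contributes p^8(1−p)^5, so the posterior is Beta(11+8, 7+5) = Beta(19, 12).
For Beta(a, b) with a, b > 1 the mode is (a−1)/(a+b−2) = 18/29 ≈ 0.621.

p̂_MAP = 0.621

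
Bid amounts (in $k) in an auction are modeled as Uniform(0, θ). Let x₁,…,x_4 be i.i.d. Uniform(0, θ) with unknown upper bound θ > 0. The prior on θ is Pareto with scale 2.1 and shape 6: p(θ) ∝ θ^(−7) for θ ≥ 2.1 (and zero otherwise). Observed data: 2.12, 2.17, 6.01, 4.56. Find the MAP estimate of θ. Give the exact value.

The Uniform(0, θ) likelihood is θ^(−n) for θ ≥ max(xᵢ), zero otherwise. Here max(xᵢ) = 6.01.
Posterior ∝ θ^(−7) · θ^(−4) = θ^(−11) on θ ≥ max(2.1, 6.01) = 6.01.
This density is strictly decreasing in θ, so the posterior mode lies at the lower boundary of the support.

θ̂_MAP = 6.01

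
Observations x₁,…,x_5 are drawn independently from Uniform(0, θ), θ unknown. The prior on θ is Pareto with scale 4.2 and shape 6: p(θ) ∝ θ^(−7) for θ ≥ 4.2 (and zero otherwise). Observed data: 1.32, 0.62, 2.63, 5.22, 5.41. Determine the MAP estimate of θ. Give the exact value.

θ̂_MAP = 5.41

The Uniform(0, θ) likelihood is θ^(−n) for θ ≥ max(xᵢ), zero otherwise. Here max(xᵢ) = 5.41.
Posterior ∝ θ^(−7) · θ^(−5) = θ^(−12) on θ ≥ max(4.2, 5.41) = 5.41.
This density is strictly decreasing in θ, so the posterior mode lies at the lower boundary of the support.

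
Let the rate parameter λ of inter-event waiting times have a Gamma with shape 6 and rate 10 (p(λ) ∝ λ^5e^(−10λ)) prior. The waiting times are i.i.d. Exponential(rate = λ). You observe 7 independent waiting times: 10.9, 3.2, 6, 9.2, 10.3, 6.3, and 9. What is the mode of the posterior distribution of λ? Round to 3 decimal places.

The Exponential(rate=λ) likelihood is ∝ λ^n e^(−λΣtᵢ). Here n = 7 and Σtᵢ = 10.9 + 3.2 + 6 + 9.2 + 10.3 + 6.3 + 9 = 54.9.
Posterior ∝ λ^5e^(−10λ) · λ^7e^(−54.9λ) = λ^12e^(−64.9λ), i.e. Gamma(13, 64.9).
Mode = (a−1)/b = 12/64.9 ≈ 0.185.

λ̂_MAP = 0.185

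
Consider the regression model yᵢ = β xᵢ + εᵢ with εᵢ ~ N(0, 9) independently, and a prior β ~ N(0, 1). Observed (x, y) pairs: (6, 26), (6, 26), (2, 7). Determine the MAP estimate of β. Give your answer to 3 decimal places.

β̂_MAP = 3.835

log p(β | y) = −Σ(yᵢ − βxᵢ)²/(2·9) − β²/(2·1) + const.
Setting the derivative to zero: Σxᵢ(yᵢ − βxᵢ)/9 − β/1 = 0, so β = Σxᵢyᵢ / (Σxᵢ² + σ²/τ²).
Σxᵢyᵢ = 6·26 + 6·26 + 2·7 = 326; Σxᵢ² = 76; σ²/τ² = 9.
β̂_MAP = 326 / (76 + 9) = 326/85 ≈ 3.835.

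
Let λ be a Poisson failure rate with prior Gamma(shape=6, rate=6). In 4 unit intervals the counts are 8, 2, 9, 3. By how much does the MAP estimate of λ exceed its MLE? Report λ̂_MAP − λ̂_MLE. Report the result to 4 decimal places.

MAP − MLE = -2.8000

Σxᵢ = 22. Posterior is Gamma(28, 10); MAP = (28−1)/10 = 27/10 ≈ 2.70000.
MLE = x̄ = 22/4 ≈ 5.50000.
Difference = 27/10 − 22/4 = -14/5 ≈ -2.8000.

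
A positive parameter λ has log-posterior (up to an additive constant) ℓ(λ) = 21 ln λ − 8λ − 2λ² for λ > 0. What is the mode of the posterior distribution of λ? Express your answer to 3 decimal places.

λ̂_MAP = 1.500

ℓ'(λ) = 21/λ − 8 − 4λ. Setting this to zero and multiplying by λ: 4λ² + 8λ − 21 = 0.
λ = (−8 + √(8² + 4·4·21)) / (2·4) = (−8 + √400) / 8 = (−8 + 20)/8 = 3/2.
ℓ''(λ) = −21/λ² − 4 < 0, confirming a maximum.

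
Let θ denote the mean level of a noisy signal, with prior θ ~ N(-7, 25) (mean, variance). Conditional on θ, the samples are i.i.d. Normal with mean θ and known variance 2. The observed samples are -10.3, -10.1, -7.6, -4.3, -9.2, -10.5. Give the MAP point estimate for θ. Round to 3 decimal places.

θ̂_MAP = -8.645

n = 6; x̄ = ((-10.3) + (-10.1) + (-7.6) + (-4.3) + (-9.2) + (-10.5))/6 = -52/6 = -26/3 ≈ -8.6667.
For a Normal prior and Normal likelihood with known variance, the posterior is Normal; its mode equals its mean, the precision-weighted average.
Prior precision 1/σ₀² = 1/25 = 0.04; data precision n/σ² = 6/2 = 3.
θ̂ = (0.04·(-7) + 3·(-26/3)) / (0.04 + 3) = (-26.28)/3.04 = -657/76 ≈ -8.645.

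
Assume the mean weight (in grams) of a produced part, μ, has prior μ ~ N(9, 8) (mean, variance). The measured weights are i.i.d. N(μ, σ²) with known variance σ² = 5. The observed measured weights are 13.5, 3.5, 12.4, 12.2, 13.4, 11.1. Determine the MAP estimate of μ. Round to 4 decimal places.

n = 6; x̄ = (13.5 + 3.5 + 12.4 + 12.2 + 13.4 + 11.1)/6 = 66.1/6 = 661/60 ≈ 11.0167.
For a Normal prior and Normal likelihood with known variance, the posterior is Normal; its mode equals its mean, the precision-weighted average.
Prior precision 1/σ₀² = 1/8 = 0.125; data precision n/σ² = 6/5 = 1.2.
μ̂ = (0.125·9 + 1.2·(661/60)) / (0.125 + 1.2) = 14.345/1.325 = 2869/265 ≈ 10.8264.

μ̂_MAP = 10.8264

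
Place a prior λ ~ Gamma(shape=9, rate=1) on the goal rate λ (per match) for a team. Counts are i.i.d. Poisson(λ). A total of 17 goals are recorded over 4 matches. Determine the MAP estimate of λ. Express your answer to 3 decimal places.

λ̂_MAP = 5.000

Σxᵢ = 17, n = 4.
Posterior ∝ λ^8e^(−1λ) · λ^17e^(−4λ) = λ^25e^(−5λ), i.e. Gamma(shape=26, rate=5).
The mode of a Gamma(a, b) with a ≥ 1 (shape–rate) is (a−1)/b = 25/5 ≈ 5.000.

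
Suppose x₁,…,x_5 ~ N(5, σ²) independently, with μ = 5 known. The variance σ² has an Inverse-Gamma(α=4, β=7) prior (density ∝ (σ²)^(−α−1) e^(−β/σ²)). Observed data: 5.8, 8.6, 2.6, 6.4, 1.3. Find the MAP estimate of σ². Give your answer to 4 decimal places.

σ̂²_MAP = 3.2673

Sum of squared deviations about the known mean: SS = (5.8−5)² + (8.6−5)² + (2.6−5)² + (6.4−5)² + (1.3−5)² = 35.01.
The Normal likelihood contributes (σ²)^(−n/2) exp(−SS/(2σ²)), so the posterior is Inverse-Gamma(α + n/2, β + SS/2) = Inverse-Gamma(6.5, 24.505).
The mode of Inverse-Gamma(a, b) is b/(a+1) = 24.505/7.5 ≈ 3.2673.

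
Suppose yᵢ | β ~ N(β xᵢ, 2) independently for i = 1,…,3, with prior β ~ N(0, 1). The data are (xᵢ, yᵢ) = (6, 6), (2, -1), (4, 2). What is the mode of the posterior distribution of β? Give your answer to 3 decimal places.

log p(β | y) = −Σ(yᵢ − βxᵢ)²/(2·2) − β²/(2·1) + const.
Setting the derivative to zero: Σxᵢ(yᵢ − βxᵢ)/2 − β/1 = 0, so β = Σxᵢyᵢ / (Σxᵢ² + σ²/τ²).
Σxᵢyᵢ = 6·6 + 2·(-1) + 4·2 = 42; Σxᵢ² = 56; σ²/τ² = 2.
β̂_MAP = 42 / (56 + 2) = 42/58 ≈ 0.724.

β̂_MAP = 0.724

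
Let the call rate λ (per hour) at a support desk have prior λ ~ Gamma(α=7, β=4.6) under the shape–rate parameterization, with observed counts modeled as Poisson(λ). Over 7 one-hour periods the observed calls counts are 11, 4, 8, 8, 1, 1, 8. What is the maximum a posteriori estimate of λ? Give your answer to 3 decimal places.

λ̂_MAP = 4.052

Σxᵢ = 11+4+8+8+1+1+8 = 41, with n = 7.
Posterior ∝ λ^6e^(−4.6λ) · λ^41e^(−7λ) = λ^47e^(−11.6λ), i.e. Gamma(shape=48, rate=11.6).
The mode of a Gamma(a, b) with a ≥ 1 (shape–rate) is (a−1)/b = 47/11.6 ≈ 4.052.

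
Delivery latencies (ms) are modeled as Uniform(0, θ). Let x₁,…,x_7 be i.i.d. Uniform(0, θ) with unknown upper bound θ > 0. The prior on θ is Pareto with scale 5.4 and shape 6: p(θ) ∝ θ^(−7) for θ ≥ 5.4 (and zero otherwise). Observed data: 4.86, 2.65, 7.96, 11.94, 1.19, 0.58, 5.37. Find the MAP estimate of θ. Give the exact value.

The Uniform(0, θ) likelihood is θ^(−n) for θ ≥ max(xᵢ), zero otherwise. Here max(xᵢ) = 11.94.
Posterior ∝ θ^(−7) · θ^(−7) = θ^(−14) on θ ≥ max(5.4, 11.94) = 11.94.
This density is strictly decreasing in θ, so the posterior mode lies at the lower boundary of the support.

θ̂_MAP = 11.94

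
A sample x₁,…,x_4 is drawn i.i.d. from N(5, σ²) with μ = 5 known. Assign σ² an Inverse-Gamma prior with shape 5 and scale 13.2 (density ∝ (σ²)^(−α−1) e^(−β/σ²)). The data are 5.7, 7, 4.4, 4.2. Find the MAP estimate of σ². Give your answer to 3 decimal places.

Sum of squared deviations about the known mean: SS = (5.7−5)² + (7−5)² + (4.4−5)² + (4.2−5)² = 5.49.
The Normal likelihood contributes (σ²)^(−n/2) exp(−SS/(2σ²)), so the posterior is Inverse-Gamma(α + n/2, β + SS/2) = Inverse-Gamma(7, 15.945).
The mode of Inverse-Gamma(a, b) is b/(a+1) = 15.945/8 ≈ 1.993.

σ̂²_MAP = 1.993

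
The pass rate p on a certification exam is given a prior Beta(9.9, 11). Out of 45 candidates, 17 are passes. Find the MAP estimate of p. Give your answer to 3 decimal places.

Prior: Beta(9.9, 11).
Data: 17 successes in 45 trials. The binomial likelihood contributes p^17(1−p)^28, so the posterior is Beta(9.9+17, 11+28) = Beta(26.9, 39).
For Beta(a, b) with a, b > 1 the mode is (a−1)/(a+b−2) = 25.9/63.9 ≈ 0.405.

p̂_MAP = 0.405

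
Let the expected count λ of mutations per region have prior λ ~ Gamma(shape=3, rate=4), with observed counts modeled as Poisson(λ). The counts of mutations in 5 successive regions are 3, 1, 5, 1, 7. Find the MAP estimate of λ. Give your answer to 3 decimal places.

Σxᵢ = 3+1+5+1+7 = 17, with n = 5.
Posterior ∝ λ^2e^(−4λ) · λ^17e^(−5λ) = λ^19e^(−9λ), i.e. Gamma(shape=20, rate=9).
The mode of a Gamma(a, b) with a ≥ 1 (shape–rate) is (a−1)/b = 19/9 ≈ 2.111.

λ̂_MAP = 2.111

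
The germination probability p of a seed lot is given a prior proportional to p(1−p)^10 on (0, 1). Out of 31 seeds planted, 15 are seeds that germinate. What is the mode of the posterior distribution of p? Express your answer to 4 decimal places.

The prior density ∝ p(1−p)^10 is the kernel of Beta(2, 11).
Data: 15 successes in 31 trials. The binomial likelihood contributes p^15(1−p)^16, so the posterior is Beta(2+15, 11+16) = Beta(17, 27).
For Beta(a, b) with a, b > 1 the mode is (a−1)/(a+b−2) = 16/42 ≈ 0.3810.

p̂_MAP = 0.3810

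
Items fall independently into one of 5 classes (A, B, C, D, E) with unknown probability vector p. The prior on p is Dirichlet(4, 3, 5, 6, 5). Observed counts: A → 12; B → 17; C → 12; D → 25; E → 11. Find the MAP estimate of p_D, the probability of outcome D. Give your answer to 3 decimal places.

The posterior is Dirichlet(αᵢ + nᵢ) = Dirichlet(16, 20, 17, 31, 16).
For a Dirichlet(a₁,…,a_K) with all aᵢ > 1, the mode has j-th component (aⱼ − 1)/(Σaᵢ − K).
Here Σaᵢ = 100 and K = 5, so p_D = (31 − 1)/(100 − 5) = 30/95 ≈ 0.316.

MAP estimate of p_D = 0.316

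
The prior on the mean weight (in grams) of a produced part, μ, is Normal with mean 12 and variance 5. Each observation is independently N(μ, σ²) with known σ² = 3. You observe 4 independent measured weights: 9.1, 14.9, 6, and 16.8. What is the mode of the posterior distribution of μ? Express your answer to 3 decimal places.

μ̂_MAP = 11.739

n = 4; x̄ = (9.1 + 14.9 + 6 + 16.8)/4 = 46.8/4 = 11.7.
For a Normal prior and Normal likelihood with known variance, the posterior is Normal; its mode equals its mean, the precision-weighted average.
Prior precision 1/σ₀² = 1/5 = 0.2; data precision n/σ² = 4/3.
μ̂ = (0.2·12 + (4/3)·11.7) / (0.2 + 4/3) = 18/(23/15) = 270/23 ≈ 11.739.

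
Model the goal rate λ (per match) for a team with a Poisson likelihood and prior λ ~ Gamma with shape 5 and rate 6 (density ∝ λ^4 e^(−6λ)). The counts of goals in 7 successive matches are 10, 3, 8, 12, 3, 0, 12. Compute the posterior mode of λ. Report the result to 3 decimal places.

Σxᵢ = 10+3+8+12+3+0+12 = 48, with n = 7.
Posterior ∝ λ^4e^(−6λ) · λ^48e^(−7λ) = λ^52e^(−13λ), i.e. Gamma(shape=53, rate=13).
The mode of a Gamma(a, b) with a ≥ 1 (shape–rate) is (a−1)/b = 52/13 ≈ 4.000.

λ̂_MAP = 4.000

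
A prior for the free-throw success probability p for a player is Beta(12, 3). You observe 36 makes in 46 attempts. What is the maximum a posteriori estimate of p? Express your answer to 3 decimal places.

p̂_MAP = 0.797

Prior: Beta(12, 3).
Data: 36 successes in 46 trials. The binomial likelihood contributes p^36(1−p)^10, so the posterior is Beta(12+36, 3+10) = Beta(48, 13).
For Beta(a, b) with a, b > 1 the mode is (a−1)/(a+b−2) = 47/59 ≈ 0.797.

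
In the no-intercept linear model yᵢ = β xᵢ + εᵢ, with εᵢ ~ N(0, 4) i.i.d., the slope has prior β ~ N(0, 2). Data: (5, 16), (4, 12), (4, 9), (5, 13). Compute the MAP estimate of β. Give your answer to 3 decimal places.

log p(β | y) = −Σ(yᵢ − βxᵢ)²/(2·4) − β²/(2·2) + const.
Setting the derivative to zero: Σxᵢ(yᵢ − βxᵢ)/4 − β/2 = 0, so β = Σxᵢyᵢ / (Σxᵢ² + σ²/τ²).
Σxᵢyᵢ = 5·16 + 4·12 + 4·9 + 5·13 = 229; Σxᵢ² = 82; σ²/τ² = 2.
β̂_MAP = 229 / (82 + 2) = 229/84 ≈ 2.726.

β̂_MAP = 2.726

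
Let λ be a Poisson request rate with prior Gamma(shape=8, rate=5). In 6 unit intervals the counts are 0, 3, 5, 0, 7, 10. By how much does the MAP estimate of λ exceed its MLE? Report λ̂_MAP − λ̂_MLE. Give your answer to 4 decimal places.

MAP − MLE = -1.2576

Σxᵢ = 25. Posterior is Gamma(33, 11); MAP = (33−1)/11 = 32/11 ≈ 2.90909.
MLE = x̄ = 25/6 ≈ 4.16667.
Difference = 32/11 − 25/6 = -83/66 ≈ -1.2576.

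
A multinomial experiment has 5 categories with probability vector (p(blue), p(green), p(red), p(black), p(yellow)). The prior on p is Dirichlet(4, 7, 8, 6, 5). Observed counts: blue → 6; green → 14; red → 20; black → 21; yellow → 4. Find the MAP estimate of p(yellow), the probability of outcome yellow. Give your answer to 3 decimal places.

MAP estimate of p(yellow) = 0.089

The posterior is Dirichlet(αᵢ + nᵢ) = Dirichlet(10, 21, 28, 27, 9).
For a Dirichlet(a₁,…,a_K) with all aᵢ > 1, the mode has j-th component (aⱼ − 1)/(Σaᵢ − K).
Here Σaᵢ = 95 and K = 5, so p(yellow) = (9 − 1)/(95 − 5) = 8/90 ≈ 0.089.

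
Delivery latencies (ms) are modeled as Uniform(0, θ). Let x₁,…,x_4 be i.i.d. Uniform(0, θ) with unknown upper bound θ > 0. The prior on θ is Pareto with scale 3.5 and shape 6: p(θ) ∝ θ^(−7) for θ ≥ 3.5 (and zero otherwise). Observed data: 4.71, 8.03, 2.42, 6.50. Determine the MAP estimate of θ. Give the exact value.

θ̂_MAP = 8.03

The Uniform(0, θ) likelihood is θ^(−n) for θ ≥ max(xᵢ), zero otherwise. Here max(xᵢ) = 8.03.
Posterior ∝ θ^(−7) · θ^(−4) = θ^(−11) on θ ≥ max(3.5, 8.03) = 8.03.
This density is strictly decreasing in θ, so the posterior mode lies at the lower boundary of the support.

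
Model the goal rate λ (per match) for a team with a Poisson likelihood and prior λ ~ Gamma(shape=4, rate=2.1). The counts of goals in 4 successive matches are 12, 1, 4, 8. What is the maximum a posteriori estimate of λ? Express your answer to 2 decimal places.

Σxᵢ = 12+1+4+8 = 25, with n = 4.
Posterior ∝ λ^3e^(−2.1λ) · λ^25e^(−4λ) = λ^28e^(−6.1λ), i.e. Gamma(shape=29, rate=6.1).
The mode of a Gamma(a, b) with a ≥ 1 (shape–rate) is (a−1)/b = 28/6.1 ≈ 4.59.

λ̂_MAP = 4.59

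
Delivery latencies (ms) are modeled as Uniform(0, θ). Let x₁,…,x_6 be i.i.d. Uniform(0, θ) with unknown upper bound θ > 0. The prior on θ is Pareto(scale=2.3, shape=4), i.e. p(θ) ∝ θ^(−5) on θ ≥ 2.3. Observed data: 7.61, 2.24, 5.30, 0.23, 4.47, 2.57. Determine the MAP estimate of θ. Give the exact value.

θ̂_MAP = 7.61

The Uniform(0, θ) likelihood is θ^(−n) for θ ≥ max(xᵢ), zero otherwise. Here max(xᵢ) = 7.61.
Posterior ∝ θ^(−5) · θ^(−6) = θ^(−11) on θ ≥ max(2.3, 7.61) = 7.61.
This density is strictly decreasing in θ, so the posterior mode lies at the lower boundary of the support.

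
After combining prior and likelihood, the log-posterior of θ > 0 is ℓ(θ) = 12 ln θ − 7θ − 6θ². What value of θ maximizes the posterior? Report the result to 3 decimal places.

ℓ'(θ) = 12/θ − 7 − 12θ. Setting this to zero and multiplying by θ: 12θ² + 7θ − 12 = 0.
θ = (−7 + √(7² + 4·12·12)) / (2·12) = (−7 + √625) / 24 = (−7 + 25)/24 = 3/4.
ℓ''(θ) = −12/θ² − 12 < 0, confirming a maximum.

θ̂_MAP = 0.750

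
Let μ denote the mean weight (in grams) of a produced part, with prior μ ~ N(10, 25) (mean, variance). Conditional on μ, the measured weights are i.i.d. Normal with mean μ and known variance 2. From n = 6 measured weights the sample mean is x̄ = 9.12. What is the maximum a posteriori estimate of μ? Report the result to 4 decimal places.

n = 6, x̄ = 9.12.
For a Normal prior and Normal likelihood with known variance, the posterior is Normal; its mode equals its mean, the precision-weighted average.
Prior precision 1/σ₀² = 1/25 = 0.04; data precision n/σ² = 6/2 = 3.
μ̂ = (0.04·10 + 3·9.12) / (0.04 + 3) = 27.76/3.04 = 347/38 ≈ 9.1316.

μ̂_MAP = 9.1316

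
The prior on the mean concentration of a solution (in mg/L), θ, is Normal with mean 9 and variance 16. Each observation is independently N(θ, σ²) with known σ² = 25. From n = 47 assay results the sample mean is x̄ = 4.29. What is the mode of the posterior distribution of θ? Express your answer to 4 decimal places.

θ̂_MAP = 4.4415

n = 47, x̄ = 4.29.
For a Normal prior and Normal likelihood with known variance, the posterior is Normal; its mode equals its mean, the precision-weighted average.
Prior precision 1/σ₀² = 1/16 = 0.0625; data precision n/σ² = 47/25 = 1.88.
θ̂ = (0.0625·9 + 1.88·4.29) / (0.0625 + 1.88) = 8.6277/1.9425 = 28759/6475 ≈ 4.4415.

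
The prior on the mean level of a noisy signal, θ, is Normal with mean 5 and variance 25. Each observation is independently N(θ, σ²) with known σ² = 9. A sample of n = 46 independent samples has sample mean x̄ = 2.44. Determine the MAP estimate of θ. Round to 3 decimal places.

θ̂_MAP = 2.460

n = 46, x̄ = 2.44.
For a Normal prior and Normal likelihood with known variance, the posterior is Normal; its mode equals its mean, the precision-weighted average.
Prior precision 1/σ₀² = 1/25 = 0.04; data precision n/σ² = 46/9.
θ̂ = (0.04·5 + (46/9)·2.44) / (0.04 + 46/9) = (2851/225)/(1159/225) = 2851/1159 ≈ 2.460.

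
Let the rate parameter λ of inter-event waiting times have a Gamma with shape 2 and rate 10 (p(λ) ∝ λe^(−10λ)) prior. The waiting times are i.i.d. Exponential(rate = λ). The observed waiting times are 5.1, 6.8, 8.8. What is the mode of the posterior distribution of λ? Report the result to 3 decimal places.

The Exponential(rate=λ) likelihood is ∝ λ^n e^(−λΣtᵢ). Here n = 3 and Σtᵢ = 5.1 + 6.8 + 8.8 = 20.7.
Posterior ∝ λe^(−10λ) · λ^3e^(−20.7λ) = λ^4e^(−30.7λ), i.e. Gamma(5, 30.7).
Mode = (a−1)/b = 4/30.7 ≈ 0.130.

λ̂_MAP = 0.130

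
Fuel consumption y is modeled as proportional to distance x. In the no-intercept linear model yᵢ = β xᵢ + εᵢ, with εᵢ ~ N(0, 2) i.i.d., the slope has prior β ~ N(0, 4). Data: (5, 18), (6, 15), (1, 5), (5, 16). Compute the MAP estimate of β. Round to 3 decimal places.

log p(β | y) = −Σ(yᵢ − βxᵢ)²/(2·2) − β²/(2·4) + const.
Setting the derivative to zero: Σxᵢ(yᵢ − βxᵢ)/2 − β/4 = 0, so β = Σxᵢyᵢ / (Σxᵢ² + σ²/τ²).
Σxᵢyᵢ = 5·18 + 6·15 + 1·5 + 5·16 = 265; Σxᵢ² = 87; σ²/τ² = 0.5.
β̂_MAP = 265 / (87 + 0.5) = 265/87.5 ≈ 3.029.

β̂_MAP = 3.029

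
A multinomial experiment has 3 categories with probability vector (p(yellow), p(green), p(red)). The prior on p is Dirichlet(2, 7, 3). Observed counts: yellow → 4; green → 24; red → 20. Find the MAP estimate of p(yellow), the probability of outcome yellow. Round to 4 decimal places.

MAP estimate of p(yellow) = 0.0877

The posterior is Dirichlet(αᵢ + nᵢ) = Dirichlet(6, 31, 23).
For a Dirichlet(a₁,…,a_K) with all aᵢ > 1, the mode has j-th component (aⱼ − 1)/(Σaᵢ − K).
Here Σaᵢ = 60 and K = 3, so p(yellow) = (6 − 1)/(60 − 3) = 5/57 ≈ 0.0877.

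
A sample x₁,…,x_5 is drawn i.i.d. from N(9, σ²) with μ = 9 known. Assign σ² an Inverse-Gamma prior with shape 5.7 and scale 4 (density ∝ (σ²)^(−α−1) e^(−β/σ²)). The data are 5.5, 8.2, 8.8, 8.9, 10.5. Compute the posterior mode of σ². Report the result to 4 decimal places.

σ̂²_MAP = 1.2603

Sum of squared deviations about the known mean: SS = (5.5−9)² + (8.2−9)² + (8.8−9)² + (8.9−9)² + (10.5−9)² = 15.19.
The Normal likelihood contributes (σ²)^(−n/2) exp(−SS/(2σ²)), so the posterior is Inverse-Gamma(α + n/2, β + SS/2) = Inverse-Gamma(8.2, 11.595).
The mode of Inverse-Gamma(a, b) is b/(a+1) = 11.595/9.2 ≈ 1.2603.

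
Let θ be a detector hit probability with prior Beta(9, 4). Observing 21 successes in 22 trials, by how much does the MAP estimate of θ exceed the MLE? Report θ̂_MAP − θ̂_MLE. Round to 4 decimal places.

Posterior is Beta(30, 5); MAP = (30−1)/(35−2) = 29/33 ≈ 0.87879.
MLE ignores the prior: θ̂_MLE = k/n = 21/22 ≈ 0.95455.
Difference = 29/33 − 21/22 = -5/66 ≈ -0.0758.

MAP − MLE = -0.0758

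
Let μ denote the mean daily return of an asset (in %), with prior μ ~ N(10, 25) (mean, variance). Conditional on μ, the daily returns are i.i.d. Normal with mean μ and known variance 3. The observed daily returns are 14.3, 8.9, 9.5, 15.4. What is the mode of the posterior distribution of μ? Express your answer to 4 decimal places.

n = 4; x̄ = (14.3 + 8.9 + 9.5 + 15.4)/4 = 48.1/4 = 12.025.
For a Normal prior and Normal likelihood with known variance, the posterior is Normal; its mode equals its mean, the precision-weighted average.
Prior precision 1/σ₀² = 1/25 = 0.04; data precision n/σ² = 4/3.
μ̂ = (0.04·10 + (4/3)·12.025) / (0.04 + 4/3) = (493/30)/(103/75) = 2465/206 ≈ 11.9660.

μ̂_MAP = 11.9660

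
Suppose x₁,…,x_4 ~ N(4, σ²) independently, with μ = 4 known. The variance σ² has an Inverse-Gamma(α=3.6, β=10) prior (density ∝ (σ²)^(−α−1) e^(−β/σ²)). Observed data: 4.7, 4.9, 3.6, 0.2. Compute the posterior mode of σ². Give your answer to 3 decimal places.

σ̂²_MAP = 2.720

Sum of squared deviations about the known mean: SS = (4.7−4)² + (4.9−4)² + (3.6−4)² + (0.2−4)² = 15.9.
The Normal likelihood contributes (σ²)^(−n/2) exp(−SS/(2σ²)), so the posterior is Inverse-Gamma(α + n/2, β + SS/2) = Inverse-Gamma(5.6, 17.95).
The mode of Inverse-Gamma(a, b) is b/(a+1) = 17.95/6.6 ≈ 2.720.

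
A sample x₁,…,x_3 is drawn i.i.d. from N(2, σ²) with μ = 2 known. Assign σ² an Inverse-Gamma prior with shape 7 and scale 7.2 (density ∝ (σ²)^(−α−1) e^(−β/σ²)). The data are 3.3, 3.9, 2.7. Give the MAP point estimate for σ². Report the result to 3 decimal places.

σ̂²_MAP = 1.063

Sum of squared deviations about the known mean: SS = (3.3−2)² + (3.9−2)² + (2.7−2)² = 5.79.
The Normal likelihood contributes (σ²)^(−n/2) exp(−SS/(2σ²)), so the posterior is Inverse-Gamma(α + n/2, β + SS/2) = Inverse-Gamma(8.5, 10.095).
The mode of Inverse-Gamma(a, b) is b/(a+1) = 10.095/9.5 ≈ 1.063.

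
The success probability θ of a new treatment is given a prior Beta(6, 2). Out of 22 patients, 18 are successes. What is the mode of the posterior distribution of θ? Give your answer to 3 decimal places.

θ̂_MAP = 0.821

Prior: Beta(6, 2).
Data: 18 successes in 22 trials. The binomial likelihood contributes θ^18(1−θ)^4, so the posterior is Beta(6+18, 2+4) = Beta(24, 6).
For Beta(a, b) with a, b > 1 the mode is (a−1)/(a+b−2) = 23/28 ≈ 0.821.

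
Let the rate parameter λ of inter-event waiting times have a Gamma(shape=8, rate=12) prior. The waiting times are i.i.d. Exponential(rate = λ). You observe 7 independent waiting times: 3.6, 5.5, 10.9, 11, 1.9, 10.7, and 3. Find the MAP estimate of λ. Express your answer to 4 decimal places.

The Exponential(rate=λ) likelihood is ∝ λ^n e^(−λΣtᵢ). Here n = 7 and Σtᵢ = 3.6 + 5.5 + 10.9 + 11 + 1.9 + 10.7 + 3 = 46.6.
Posterior ∝ λ^7e^(−12λ) · λ^7e^(−46.6λ) = λ^14e^(−58.6λ), i.e. Gamma(15, 58.6).
Mode = (a−1)/b = 14/58.6 ≈ 0.2389.

λ̂_MAP = 0.2389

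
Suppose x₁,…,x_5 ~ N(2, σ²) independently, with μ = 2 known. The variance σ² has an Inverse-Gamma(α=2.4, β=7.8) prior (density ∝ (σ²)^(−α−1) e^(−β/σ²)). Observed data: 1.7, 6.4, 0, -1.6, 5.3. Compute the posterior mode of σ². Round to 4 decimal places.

Sum of squared deviations about the known mean: SS = (1.7−2)² + (6.4−2)² + (0−2)² + (-1.6−2)² + (5.3−2)² = 47.3.
The Normal likelihood contributes (σ²)^(−n/2) exp(−SS/(2σ²)), so the posterior is Inverse-Gamma(α + n/2, β + SS/2) = Inverse-Gamma(4.9, 31.45).
The mode of Inverse-Gamma(a, b) is b/(a+1) = 31.45/5.9 ≈ 5.3305.

σ̂²_MAP = 5.3305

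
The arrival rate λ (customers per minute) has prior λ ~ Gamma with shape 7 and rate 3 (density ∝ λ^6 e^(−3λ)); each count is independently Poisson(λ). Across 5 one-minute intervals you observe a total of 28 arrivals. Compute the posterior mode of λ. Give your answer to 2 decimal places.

λ̂_MAP = 4.25

Σxᵢ = 28, n = 5.
Posterior ∝ λ^6e^(−3λ) · λ^28e^(−5λ) = λ^34e^(−8λ), i.e. Gamma(shape=35, rate=8).
The mode of a Gamma(a, b) with a ≥ 1 (shape–rate) is (a−1)/b = 34/8 ≈ 4.25.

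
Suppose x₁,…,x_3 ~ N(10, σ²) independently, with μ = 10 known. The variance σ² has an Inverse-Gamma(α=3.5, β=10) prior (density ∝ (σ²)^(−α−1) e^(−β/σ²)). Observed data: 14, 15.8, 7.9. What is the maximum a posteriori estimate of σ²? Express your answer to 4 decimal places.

Sum of squared deviations about the known mean: SS = (14−10)² + (15.8−10)² + (7.9−10)² = 54.05.
The Normal likelihood contributes (σ²)^(−n/2) exp(−SS/(2σ²)), so the posterior is Inverse-Gamma(α + n/2, β + SS/2) = Inverse-Gamma(5, 37.025).
The mode of Inverse-Gamma(a, b) is b/(a+1) = 37.025/6 ≈ 6.1708.

σ̂²_MAP = 6.1708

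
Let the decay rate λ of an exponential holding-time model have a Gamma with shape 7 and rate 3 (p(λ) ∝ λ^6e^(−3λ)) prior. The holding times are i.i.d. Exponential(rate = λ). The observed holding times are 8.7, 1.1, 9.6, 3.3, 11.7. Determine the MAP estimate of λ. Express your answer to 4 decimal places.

λ̂_MAP = 0.2941

The Exponential(rate=λ) likelihood is ∝ λ^n e^(−λΣtᵢ). Here n = 5 and Σtᵢ = 8.7 + 1.1 + 9.6 + 3.3 + 11.7 = 34.4.
Posterior ∝ λ^6e^(−3λ) · λ^5e^(−34.4λ) = λ^11e^(−37.4λ), i.e. Gamma(12, 37.4).
Mode = (a−1)/b = 11/37.4 ≈ 0.2941.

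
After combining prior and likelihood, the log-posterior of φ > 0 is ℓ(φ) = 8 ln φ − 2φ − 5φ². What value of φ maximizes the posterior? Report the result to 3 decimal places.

ℓ'(φ) = 8/φ − 2 − 10φ. Setting this to zero and multiplying by φ: 10φ² + 2φ − 8 = 0.
φ = (−2 + √(2² + 4·10·8)) / (2·10) = (−2 + √324) / 20 = (−2 + 18)/20 = 4/5.
ℓ''(φ) = −8/φ² − 10 < 0, confirming a maximum.

φ̂_MAP = 0.800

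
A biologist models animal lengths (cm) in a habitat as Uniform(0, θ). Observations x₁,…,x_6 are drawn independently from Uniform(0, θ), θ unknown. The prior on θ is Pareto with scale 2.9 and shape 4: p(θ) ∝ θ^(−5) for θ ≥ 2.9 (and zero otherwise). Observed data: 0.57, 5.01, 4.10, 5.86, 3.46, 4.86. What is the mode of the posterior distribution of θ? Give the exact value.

θ̂_MAP = 5.86

The Uniform(0, θ) likelihood is θ^(−n) for θ ≥ max(xᵢ), zero otherwise. Here max(xᵢ) = 5.86.
Posterior ∝ θ^(−5) · θ^(−6) = θ^(−11) on θ ≥ max(2.9, 5.86) = 5.86.
This density is strictly decreasing in θ, so the posterior mode lies at the lower boundary of the support.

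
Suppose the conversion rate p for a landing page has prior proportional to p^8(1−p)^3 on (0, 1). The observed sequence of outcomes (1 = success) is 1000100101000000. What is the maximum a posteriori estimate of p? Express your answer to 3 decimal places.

The prior density ∝ p^8(1−p)^3 is the kernel of Beta(9, 4).
Data: 4 successes in 16 trials (from the sequence). The binomial likelihood contributes p^4(1−p)^12, so the posterior is Beta(9+4, 4+12) = Beta(13, 16).
For Beta(a, b) with a, b > 1 the mode is (a−1)/(a+b−2) = 12/27 ≈ 0.444.

p̂_MAP = 0.444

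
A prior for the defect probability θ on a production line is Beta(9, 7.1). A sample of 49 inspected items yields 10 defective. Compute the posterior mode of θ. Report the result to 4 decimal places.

Prior: Beta(9, 7.1).
Data: 10 successes in 49 trials. The binomial likelihood contributes θ^10(1−θ)^39, so the posterior is Beta(9+10, 7.1+39) = Beta(19, 46.1).
For Beta(a, b) with a, b > 1 the mode is (a−1)/(a+b−2) = 18/63.1 ≈ 0.2853.

θ̂_MAP = 0.2853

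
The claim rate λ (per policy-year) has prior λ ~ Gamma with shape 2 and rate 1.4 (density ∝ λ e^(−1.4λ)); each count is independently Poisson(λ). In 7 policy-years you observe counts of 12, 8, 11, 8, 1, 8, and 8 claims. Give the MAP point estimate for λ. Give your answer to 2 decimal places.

Σxᵢ = 12+8+11+8+1+8+8 = 56, with n = 7.
Posterior ∝ λe^(−1.4λ) · λ^56e^(−7λ) = λ^57e^(−8.4λ), i.e. Gamma(shape=58, rate=8.4).
The mode of a Gamma(a, b) with a ≥ 1 (shape–rate) is (a−1)/b = 57/8.4 ≈ 6.79.

λ̂_MAP = 6.79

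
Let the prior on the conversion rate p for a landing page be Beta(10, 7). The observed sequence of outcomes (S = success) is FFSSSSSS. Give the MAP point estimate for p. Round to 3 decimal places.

Prior: Beta(10, 7).
Data: 6 successes in 8 trials (from the sequence). The binomial likelihood contributes p^6(1−p)^2, so the posterior is Beta(10+6, 7+2) = Beta(16, 9).
For Beta(a, b) with a, b > 1 the mode is (a−1)/(a+b−2) = 15/23 ≈ 0.652.

p̂_MAP = 0.652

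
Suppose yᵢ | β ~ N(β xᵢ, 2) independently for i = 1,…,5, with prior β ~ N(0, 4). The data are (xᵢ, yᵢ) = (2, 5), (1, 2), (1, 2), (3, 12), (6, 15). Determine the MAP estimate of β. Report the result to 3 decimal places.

log p(β | y) = −Σ(yᵢ − βxᵢ)²/(2·2) − β²/(2·4) + const.
Setting the derivative to zero: Σxᵢ(yᵢ − βxᵢ)/2 − β/4 = 0, so β = Σxᵢyᵢ / (Σxᵢ² + σ²/τ²).
Σxᵢyᵢ = 2·5 + 1·2 + 1·2 + 3·12 + 6·15 = 140; Σxᵢ² = 51; σ²/τ² = 0.5.
β̂_MAP = 140 / (51 + 0.5) = 140/51.5 ≈ 2.718.

β̂_MAP = 2.718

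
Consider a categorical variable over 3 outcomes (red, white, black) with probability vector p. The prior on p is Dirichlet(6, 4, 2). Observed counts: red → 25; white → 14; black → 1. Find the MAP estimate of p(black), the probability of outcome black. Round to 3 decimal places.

MAP estimate of p(black) = 0.041

The posterior is Dirichlet(αᵢ + nᵢ) = Dirichlet(31, 18, 3).
For a Dirichlet(a₁,…,a_K) with all aᵢ > 1, the mode has j-th component (aⱼ − 1)/(Σaᵢ − K).
Here Σaᵢ = 52 and K = 3, so p(black) = (3 − 1)/(52 − 3) = 2/49 ≈ 0.041.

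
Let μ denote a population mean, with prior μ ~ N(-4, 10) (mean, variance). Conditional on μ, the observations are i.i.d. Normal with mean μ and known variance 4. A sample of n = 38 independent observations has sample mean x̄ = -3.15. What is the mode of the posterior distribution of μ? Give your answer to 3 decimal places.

n = 38, x̄ = -3.15.
For a Normal prior and Normal likelihood with known variance, the posterior is Normal; its mode equals its mean, the precision-weighted average.
Prior precision 1/σ₀² = 1/10 = 0.1; data precision n/σ² = 38/4 = 9.5.
μ̂ = (0.1·(-4) + 9.5·(-3.15)) / (0.1 + 9.5) = (-30.325)/9.6 = -1213/384 ≈ -3.159.

μ̂_MAP = -3.159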